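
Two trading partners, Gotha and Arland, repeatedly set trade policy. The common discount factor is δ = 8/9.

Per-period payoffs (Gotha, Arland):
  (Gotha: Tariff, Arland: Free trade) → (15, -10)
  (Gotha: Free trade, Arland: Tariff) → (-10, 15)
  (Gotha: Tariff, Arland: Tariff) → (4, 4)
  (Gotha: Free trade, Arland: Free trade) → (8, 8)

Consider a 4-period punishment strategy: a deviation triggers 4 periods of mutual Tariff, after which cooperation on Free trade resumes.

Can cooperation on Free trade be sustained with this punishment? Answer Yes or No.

Comparing payoff streams over the 5 periods until play realigns: cooperate → 8(1+δ+…+δ^4); deviate → 15 + 4(δ+…+δ^4).
Cooperation is sustained iff (8−4)(δ+…+δ^4) ≥ 15−8.
δ+…+δ^4 = 8/9·(1−(8/9)^4)/(1−8/9) = 3.0056, and (15−8)/(8−4) = 1.7500.
3.0056 ≥ 1.7500, so cooperation is sustainable.

Yes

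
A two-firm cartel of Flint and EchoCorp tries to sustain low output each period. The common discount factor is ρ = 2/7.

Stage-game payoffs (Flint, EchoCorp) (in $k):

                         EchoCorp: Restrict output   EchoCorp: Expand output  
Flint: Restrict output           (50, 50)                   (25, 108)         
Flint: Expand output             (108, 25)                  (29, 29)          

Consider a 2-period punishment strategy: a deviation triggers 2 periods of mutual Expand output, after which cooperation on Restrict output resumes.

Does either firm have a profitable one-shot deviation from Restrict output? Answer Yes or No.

Comparing payoff streams over the 3 periods until play realigns: cooperate → 50(1+ρ+…+ρ^2); deviate → 108 + 29(ρ+…+ρ^2).
Cooperation is sustained iff (50−29)(ρ+…+ρ^2) ≥ 108−50.
ρ+…+ρ^2 = 2/7·(1−(2/7)^2)/(1−2/7) = 0.3673, and (108−50)/(50−29) = 2.7619.
0.3673 < 2.7619, so cooperation is not sustainable.

Yes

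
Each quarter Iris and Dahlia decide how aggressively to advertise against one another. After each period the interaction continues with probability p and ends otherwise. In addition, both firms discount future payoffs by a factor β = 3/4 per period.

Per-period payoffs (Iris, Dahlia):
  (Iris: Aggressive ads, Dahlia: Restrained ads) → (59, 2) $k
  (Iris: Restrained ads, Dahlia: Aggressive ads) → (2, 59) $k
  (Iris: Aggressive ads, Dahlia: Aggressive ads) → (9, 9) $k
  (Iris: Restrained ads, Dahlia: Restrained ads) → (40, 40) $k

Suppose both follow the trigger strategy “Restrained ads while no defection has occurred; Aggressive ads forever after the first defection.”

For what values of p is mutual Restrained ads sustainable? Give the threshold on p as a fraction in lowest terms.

38/75

With continuation probability p and discount β, the effective per-period discount factor is βp.
Grim-trigger IC: βp ≥ (59−40)/(59−9) = 19/50.
So p ≥ (19/50)/(3/4) = 38/75.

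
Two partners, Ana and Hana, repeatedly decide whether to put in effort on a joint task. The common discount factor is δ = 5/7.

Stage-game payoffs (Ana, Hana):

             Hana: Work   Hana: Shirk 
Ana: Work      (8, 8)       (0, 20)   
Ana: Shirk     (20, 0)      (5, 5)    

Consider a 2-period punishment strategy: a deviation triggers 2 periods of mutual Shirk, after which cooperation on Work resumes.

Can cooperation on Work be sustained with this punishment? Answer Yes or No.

Comparing payoff streams over the 3 periods until play realigns: cooperate → 8(1+δ+…+δ^2); deviate → 20 + 5(δ+…+δ^2).
Cooperation is sustained iff (8−5)(δ+…+δ^2) ≥ 20−8.
δ+…+δ^2 = 5/7·(1−(5/7)^2)/(1−5/7) = 1.2245, and (20−8)/(8−5) = 4.0000.
1.2245 < 4.0000, so cooperation is not sustainable.

No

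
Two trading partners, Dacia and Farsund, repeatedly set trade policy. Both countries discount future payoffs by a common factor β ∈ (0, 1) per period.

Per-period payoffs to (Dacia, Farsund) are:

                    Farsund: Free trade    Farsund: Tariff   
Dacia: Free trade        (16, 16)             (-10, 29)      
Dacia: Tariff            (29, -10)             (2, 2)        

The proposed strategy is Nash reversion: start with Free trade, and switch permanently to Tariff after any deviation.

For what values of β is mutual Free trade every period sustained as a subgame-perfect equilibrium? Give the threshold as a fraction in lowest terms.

Under grim trigger the critical discount factor is (T−C)/(T−P) with T = 29, C = 16, P = 2.
β* = (29−16)/(29−2) = 13/27.

13/27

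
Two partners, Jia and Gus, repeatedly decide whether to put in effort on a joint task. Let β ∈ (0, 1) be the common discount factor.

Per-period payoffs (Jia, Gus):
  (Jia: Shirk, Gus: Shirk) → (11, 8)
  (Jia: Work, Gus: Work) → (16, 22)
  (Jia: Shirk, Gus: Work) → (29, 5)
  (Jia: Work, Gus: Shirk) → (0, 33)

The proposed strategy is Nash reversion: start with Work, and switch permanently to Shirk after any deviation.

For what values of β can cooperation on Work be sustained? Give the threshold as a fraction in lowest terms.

13/18

Jia's threshold: (29−16)/(29−11) = 13/18.
Gus's threshold: (33−22)/(33−8) = 11/25.
13/18 > 11/25, so Jia binds and β* = 13/18.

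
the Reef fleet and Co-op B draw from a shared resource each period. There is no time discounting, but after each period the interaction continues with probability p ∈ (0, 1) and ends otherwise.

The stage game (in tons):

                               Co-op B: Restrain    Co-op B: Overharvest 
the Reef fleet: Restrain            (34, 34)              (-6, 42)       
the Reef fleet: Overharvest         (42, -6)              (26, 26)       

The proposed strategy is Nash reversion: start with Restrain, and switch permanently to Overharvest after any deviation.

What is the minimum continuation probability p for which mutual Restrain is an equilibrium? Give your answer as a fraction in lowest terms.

With no time discounting, the continuation probability p plays the role of the discount factor.
Grim-trigger IC: 34/(1−p) ≥ 42 + 26p/(1−p) ⇒ p ≥ (42−34)/(42−26) = 1/2.

1/2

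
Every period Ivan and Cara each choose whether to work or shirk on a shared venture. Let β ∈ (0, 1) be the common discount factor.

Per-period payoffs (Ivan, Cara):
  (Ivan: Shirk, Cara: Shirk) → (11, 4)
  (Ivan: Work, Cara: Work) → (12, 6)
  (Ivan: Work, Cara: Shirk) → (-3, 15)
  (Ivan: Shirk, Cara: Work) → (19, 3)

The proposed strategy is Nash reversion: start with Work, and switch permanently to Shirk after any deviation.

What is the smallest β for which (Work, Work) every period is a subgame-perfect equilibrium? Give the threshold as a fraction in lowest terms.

7/8

For Ivan: deviation gain 19−12 = 7, per-period punishment loss 12−11 = 1. IC gives β ≥ 7/8.
For Cara: gain 9, loss 2 per period, so β ≥ 9/11.
The tighter constraint is Ivan's, so cooperation needs β ≥ 7/8.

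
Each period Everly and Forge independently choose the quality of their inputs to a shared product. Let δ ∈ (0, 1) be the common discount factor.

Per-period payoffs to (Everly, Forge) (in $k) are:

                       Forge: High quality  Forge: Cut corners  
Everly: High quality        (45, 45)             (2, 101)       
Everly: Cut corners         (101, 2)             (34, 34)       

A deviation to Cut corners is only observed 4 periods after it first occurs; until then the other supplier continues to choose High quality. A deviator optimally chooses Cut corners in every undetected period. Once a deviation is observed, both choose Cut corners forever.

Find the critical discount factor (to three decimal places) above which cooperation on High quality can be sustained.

0.956

The best deviation is to choose Cut corners for all 4 undetected periods, earning 101 each, then 34 forever once detected.
Deviation value: 101(1−δ^4)/(1−δ) + 34δ^4/(1−δ); cooperation value: 45/(1−δ).
IC: 45 ≥ 101(1−δ^4) + 34δ^4 = 101 − 67δ^4.
So δ^4 ≥ 56/67, giving δ ≥ (56/67)^(1/4) ≈ 0.956.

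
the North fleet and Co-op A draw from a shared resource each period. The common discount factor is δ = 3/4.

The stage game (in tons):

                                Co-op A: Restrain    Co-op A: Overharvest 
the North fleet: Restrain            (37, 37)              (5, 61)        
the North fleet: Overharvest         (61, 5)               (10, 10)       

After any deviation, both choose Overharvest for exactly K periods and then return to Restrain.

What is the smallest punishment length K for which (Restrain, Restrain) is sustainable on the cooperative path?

2

IC: δ(1−δ^K)/(1−δ) ≥ (61−37)/(37−10) = 8/9.
With δ = 3/4: need 1 − δ^K ≥ 8/9·(1−3/4)/(3/4), i.e. δ^K ≤ 0.7037.
Since (3/4)^1 = 0.7500 and (3/4)^2 = 0.5625, the smallest such K is 2.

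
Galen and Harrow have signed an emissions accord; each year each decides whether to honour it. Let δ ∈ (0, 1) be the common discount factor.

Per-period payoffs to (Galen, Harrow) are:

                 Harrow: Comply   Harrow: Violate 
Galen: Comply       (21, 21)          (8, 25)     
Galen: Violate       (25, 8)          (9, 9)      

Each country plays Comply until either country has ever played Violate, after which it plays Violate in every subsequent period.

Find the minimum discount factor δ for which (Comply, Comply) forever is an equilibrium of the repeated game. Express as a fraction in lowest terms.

1/4

One-period gain from deviating is 25 − 21 = 4. The loss is 21 − 9 = 12 in every subsequent period, with present value 12·δ/(1−δ).
Deviation is unprofitable when 12·δ/(1−δ) ≥ 4, i.e. δ/(1−δ) ≥ 1/3.
Equivalently δ ≥ 4/(4+12) = 1/4.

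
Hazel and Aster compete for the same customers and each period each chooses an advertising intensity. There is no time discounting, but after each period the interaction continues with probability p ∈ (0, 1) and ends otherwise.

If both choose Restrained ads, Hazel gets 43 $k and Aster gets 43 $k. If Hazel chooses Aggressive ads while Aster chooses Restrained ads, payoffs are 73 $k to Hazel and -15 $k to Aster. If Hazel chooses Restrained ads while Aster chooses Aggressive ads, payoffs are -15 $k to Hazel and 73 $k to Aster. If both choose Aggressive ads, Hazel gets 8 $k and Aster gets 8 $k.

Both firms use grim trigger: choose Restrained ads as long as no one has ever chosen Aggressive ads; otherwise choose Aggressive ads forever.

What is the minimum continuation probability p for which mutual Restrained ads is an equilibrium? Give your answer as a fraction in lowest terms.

6/13

With no time discounting, the continuation probability p plays the role of the discount factor.
Grim-trigger IC: 43/(1−p) ≥ 73 + 8p/(1−p) ⇒ p ≥ (73−43)/(73−8) = 6/13.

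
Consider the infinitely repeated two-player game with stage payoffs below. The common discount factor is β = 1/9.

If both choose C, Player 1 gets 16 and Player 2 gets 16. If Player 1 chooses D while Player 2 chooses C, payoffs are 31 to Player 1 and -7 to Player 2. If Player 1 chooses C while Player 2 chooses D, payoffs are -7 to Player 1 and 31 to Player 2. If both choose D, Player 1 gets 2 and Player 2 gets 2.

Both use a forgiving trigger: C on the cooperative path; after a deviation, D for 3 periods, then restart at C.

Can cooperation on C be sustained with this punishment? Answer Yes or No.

A one-shot deviation gives 31 now, then 2 for 3 periods, then back to 16.
Gain from deviating: (31−16) today; loss: (16−2) in each of the next 3 periods.
No-deviation condition: (16−2)(β+…+β^3) ≥ 31−16, i.e. β+…+β^3 ≥ 15/14.
At β = 1/9: β+…+β^3 = 0.1248 < 1.0714.
So cooperation is not sustainable.

No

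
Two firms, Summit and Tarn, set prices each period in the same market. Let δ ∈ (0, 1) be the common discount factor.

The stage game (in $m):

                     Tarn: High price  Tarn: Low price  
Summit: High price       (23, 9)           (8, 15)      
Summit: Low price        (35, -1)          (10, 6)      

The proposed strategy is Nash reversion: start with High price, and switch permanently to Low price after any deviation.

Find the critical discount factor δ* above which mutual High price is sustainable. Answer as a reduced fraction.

Summit: cooperation gives 23 each period; deviation gives 35 once then 10 forever.
  23/(1−δ) ≥ 35 + 10δ/(1−δ) ⇒ δ ≥ 12/25.
Tarn: cooperation gives 9 each period; deviation gives 15 once then 6 forever.
  δ ≥ 6/9 = 2/3.
Both must hold, so the binding constraint is Tarn's: δ ≥ 2/3.

2/3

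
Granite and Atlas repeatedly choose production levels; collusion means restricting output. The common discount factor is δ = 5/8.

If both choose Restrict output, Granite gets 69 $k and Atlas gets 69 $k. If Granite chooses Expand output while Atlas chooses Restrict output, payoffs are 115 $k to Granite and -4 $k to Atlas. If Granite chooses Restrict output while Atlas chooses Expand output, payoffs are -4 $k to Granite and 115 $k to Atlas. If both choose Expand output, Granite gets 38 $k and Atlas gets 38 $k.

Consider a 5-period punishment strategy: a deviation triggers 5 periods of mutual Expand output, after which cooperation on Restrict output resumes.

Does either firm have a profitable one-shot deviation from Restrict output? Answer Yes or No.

Comparing payoff streams over the 6 periods until play realigns: cooperate → 69(1+δ+…+δ^5); deviate → 115 + 38(δ+…+δ^5).
Cooperation is sustained iff (69−38)(δ+…+δ^5) ≥ 115−69.
δ+…+δ^5 = 5/8·(1−(5/8)^5)/(1−5/8) = 1.5077, and (115−69)/(69−38) = 1.4839.
1.5077 ≥ 1.4839, so cooperation is sustainable.

No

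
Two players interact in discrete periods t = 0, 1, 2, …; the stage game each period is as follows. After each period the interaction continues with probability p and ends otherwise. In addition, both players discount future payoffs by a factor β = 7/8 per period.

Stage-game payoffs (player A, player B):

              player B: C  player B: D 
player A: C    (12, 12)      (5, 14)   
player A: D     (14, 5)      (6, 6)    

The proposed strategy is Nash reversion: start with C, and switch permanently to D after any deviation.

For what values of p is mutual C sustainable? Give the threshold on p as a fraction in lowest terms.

2/7

With continuation probability p and discount β, the effective per-period discount factor is βp.
Grim-trigger IC: βp ≥ (14−12)/(14−6) = 1/4.
So p ≥ (1/4)/(7/8) = 2/7.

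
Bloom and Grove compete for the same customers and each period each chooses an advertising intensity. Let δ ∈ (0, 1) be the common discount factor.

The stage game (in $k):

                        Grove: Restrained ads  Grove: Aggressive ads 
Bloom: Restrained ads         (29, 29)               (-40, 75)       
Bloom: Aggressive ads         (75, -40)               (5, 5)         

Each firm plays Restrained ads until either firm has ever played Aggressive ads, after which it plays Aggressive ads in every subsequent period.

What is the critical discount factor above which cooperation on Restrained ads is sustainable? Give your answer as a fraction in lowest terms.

Cooperation forever yields 29 each period: 29/(1−δ).
Deviating yields 75 once, then 5 forever: 75 + 5δ/(1−δ).
No profitable deviation requires 29/(1−δ) ≥ 75 + 5δ/(1−δ).
Multiplying by (1−δ): 29 ≥ 75(1−δ) + 5δ = 75 − 70δ.
So 70δ ≥ 46, i.e. δ ≥ 46/70 = 23/35.

23/35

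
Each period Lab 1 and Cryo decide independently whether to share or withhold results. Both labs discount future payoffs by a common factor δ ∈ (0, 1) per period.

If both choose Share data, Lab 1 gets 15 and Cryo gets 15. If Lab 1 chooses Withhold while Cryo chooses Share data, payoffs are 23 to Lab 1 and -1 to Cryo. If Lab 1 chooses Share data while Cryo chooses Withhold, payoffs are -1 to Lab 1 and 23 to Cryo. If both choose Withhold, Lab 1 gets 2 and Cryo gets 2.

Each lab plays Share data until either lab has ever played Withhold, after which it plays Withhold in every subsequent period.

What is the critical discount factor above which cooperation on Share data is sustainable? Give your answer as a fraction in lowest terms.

One-period gain from deviating is 23 − 15 = 8. The loss is 15 − 2 = 13 in every subsequent period, with present value 13·δ/(1−δ).
Deviation is unprofitable when 13·δ/(1−δ) ≥ 8, i.e. δ/(1−δ) ≥ 8/13.
Equivalently δ ≥ 8/(8+13) = 8/21.

8/21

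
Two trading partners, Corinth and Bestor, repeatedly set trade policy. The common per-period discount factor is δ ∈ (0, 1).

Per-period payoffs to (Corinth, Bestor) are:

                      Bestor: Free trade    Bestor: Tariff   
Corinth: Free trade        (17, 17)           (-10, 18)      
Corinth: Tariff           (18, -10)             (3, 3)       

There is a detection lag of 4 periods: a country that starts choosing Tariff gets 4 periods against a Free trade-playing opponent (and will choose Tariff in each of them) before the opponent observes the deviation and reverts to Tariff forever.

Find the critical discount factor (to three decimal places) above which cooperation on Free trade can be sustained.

A deviator earns 18 for 4 periods, then 3 forever; cooperating earns 17 forever. Multiplying the IC by (1−δ):
17 ≥ 18(1−δ^4) + 3δ^4, so 15·δ^4 ≥ 1 and δ^4 ≥ 1/15.
δ ≥ (1/15)^(1/4) ≈ 0.508.

0.508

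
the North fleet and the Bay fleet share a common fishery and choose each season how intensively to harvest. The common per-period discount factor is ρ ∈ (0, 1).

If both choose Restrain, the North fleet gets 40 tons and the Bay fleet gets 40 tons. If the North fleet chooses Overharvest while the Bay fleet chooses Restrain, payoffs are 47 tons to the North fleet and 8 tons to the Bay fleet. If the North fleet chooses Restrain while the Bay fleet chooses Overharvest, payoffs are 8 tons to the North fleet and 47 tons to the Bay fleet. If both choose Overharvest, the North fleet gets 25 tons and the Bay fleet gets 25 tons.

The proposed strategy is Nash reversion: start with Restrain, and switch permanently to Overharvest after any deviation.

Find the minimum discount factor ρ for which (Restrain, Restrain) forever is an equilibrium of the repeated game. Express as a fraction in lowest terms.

7/22

One-period gain from deviating is 47 − 40 = 7. The loss is 40 − 25 = 15 in every subsequent period, with present value 15·ρ/(1−ρ).
Deviation is unprofitable when 15·ρ/(1−ρ) ≥ 7, i.e. ρ/(1−ρ) ≥ 7/15.
Equivalently ρ ≥ 7/(7+15) = 7/22.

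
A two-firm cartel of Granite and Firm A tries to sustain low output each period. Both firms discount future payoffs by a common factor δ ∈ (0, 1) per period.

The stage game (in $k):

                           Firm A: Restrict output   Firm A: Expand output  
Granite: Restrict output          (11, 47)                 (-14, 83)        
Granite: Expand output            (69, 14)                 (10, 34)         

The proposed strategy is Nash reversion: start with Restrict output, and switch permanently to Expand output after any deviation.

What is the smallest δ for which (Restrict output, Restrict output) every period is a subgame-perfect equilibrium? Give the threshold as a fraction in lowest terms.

58/59

Granite: cooperation gives 11 each period; deviation gives 69 once then 10 forever.
  11/(1−δ) ≥ 69 + 10δ/(1−δ) ⇒ δ ≥ 58/59.
Firm A: cooperation gives 47 each period; deviation gives 83 once then 34 forever.
  δ ≥ 36/49.
Both must hold, so the binding constraint is Granite's: δ ≥ 58/59.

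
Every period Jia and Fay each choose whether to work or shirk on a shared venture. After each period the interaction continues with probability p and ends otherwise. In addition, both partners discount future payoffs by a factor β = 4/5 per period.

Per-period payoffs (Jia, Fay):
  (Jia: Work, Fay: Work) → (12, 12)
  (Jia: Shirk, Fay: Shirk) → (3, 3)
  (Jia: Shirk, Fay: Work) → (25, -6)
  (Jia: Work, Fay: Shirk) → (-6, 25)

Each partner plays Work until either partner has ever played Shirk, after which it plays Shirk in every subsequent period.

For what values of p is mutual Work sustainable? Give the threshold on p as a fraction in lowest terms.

65/88

Expected continuation weight on next period's payoff is β·p = 4/5·p, which plays the role of the discount factor.
Cooperation requires 4/5·p ≥ (25−12)/(25−3) = 13/22, hence p ≥ 65/88.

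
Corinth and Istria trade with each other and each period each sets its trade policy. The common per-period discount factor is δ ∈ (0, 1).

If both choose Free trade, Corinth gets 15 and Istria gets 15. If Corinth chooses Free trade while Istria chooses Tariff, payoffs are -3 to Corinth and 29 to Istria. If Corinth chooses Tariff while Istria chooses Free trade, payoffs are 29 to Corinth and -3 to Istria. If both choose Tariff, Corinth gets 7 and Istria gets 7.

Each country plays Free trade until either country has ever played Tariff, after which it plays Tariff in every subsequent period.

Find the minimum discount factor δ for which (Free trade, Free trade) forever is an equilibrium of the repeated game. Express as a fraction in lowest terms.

15/(1−δ) ≥ 29 + 7δ/(1−δ)
15 ≥ 29 − 22δ
δ ≥ 14/22 = 7/11.

7/11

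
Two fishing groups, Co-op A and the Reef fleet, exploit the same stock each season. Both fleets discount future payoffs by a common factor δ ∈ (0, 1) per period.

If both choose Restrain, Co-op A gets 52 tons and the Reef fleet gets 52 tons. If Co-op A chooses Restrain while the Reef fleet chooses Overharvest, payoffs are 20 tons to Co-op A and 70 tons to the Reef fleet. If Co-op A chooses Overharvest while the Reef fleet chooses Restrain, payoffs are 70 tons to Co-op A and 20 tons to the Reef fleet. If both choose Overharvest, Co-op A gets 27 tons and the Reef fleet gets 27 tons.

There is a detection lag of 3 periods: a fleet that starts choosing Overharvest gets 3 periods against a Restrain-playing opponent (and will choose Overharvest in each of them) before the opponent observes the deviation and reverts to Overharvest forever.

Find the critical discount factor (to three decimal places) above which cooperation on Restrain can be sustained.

0.748

Deviating for the 3 undetected periods gains 70−52 = 18 per period over cooperation, then loses 52−27 = 25 per period forever once punishment starts.
Gain: 18(1 + δ + … + δ^2); loss: 25·δ^3/(1−δ).
No profitable deviation ⇔ 18(1−δ^3) ≤ 25·δ^3, i.e. δ^3 ≥ 18/(18+25) = 18/43.
Hence δ ≥ (18/43)^(1/3) ≈ 0.748.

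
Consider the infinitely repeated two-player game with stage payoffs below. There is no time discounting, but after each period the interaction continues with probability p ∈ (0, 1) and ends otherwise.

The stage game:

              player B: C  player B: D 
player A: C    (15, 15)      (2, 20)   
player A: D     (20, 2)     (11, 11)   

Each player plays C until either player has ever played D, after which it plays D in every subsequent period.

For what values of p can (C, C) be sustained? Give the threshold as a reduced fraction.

With no time discounting, the continuation probability p plays the role of the discount factor.
Grim-trigger IC: 15/(1−p) ≥ 20 + 11p/(1−p) ⇒ p ≥ (20−15)/(20−11) = 5/9.

5/9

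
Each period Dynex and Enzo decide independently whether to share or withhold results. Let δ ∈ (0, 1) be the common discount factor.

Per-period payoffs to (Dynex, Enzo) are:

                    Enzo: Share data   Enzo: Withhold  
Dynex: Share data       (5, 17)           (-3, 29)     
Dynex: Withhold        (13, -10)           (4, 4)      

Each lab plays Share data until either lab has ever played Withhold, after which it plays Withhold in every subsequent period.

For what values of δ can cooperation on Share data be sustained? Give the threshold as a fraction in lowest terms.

Dynex's threshold: (13−5)/(13−4) = 8/9.
Enzo's threshold: (29−17)/(29−4) = 12/25.
8/9 > 12/25, so Dynex binds and δ* = 8/9.

8/9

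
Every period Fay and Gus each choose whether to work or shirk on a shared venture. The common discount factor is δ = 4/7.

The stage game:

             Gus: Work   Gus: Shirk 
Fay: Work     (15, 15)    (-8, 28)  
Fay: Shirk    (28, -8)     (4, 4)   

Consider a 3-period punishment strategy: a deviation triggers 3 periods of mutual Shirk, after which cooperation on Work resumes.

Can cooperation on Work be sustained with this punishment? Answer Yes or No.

Comparing payoff streams over the 4 periods until play realigns: cooperate → 15(1+δ+…+δ^3); deviate → 28 + 4(δ+…+δ^3).
Cooperation is sustained iff (15−4)(δ+…+δ^3) ≥ 28−15.
δ+…+δ^3 = 4/7·(1−(4/7)^3)/(1−4/7) = 1.0845, and (28−15)/(15−4) = 1.1818.
1.0845 < 1.1818, so cooperation is not sustainable.

No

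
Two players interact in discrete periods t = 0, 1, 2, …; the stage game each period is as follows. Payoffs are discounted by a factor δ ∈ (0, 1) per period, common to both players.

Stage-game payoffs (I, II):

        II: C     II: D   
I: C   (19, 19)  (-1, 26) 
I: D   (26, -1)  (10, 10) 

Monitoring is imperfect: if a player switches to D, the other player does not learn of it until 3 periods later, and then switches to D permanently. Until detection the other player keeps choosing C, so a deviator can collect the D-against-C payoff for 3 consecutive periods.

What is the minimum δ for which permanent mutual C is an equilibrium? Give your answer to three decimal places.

0.759

The best deviation is to choose D for all 3 undetected periods, earning 26 each, then 10 forever once detected.
Deviation value: 26(1−δ^3)/(1−δ) + 10δ^3/(1−δ); cooperation value: 19/(1−δ).
IC: 19 ≥ 26(1−δ^3) + 10δ^3 = 26 − 16δ^3.
So δ^3 ≥ 7/16, giving δ ≥ (7/16)^(1/3) ≈ 0.759.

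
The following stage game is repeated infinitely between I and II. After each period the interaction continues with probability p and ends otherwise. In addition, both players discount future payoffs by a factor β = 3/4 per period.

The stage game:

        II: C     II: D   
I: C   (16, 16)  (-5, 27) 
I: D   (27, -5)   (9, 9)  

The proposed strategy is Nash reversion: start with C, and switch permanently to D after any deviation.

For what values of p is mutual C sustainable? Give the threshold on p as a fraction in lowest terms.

With continuation probability p and discount β, the effective per-period discount factor is βp.
Grim-trigger IC: βp ≥ (27−16)/(27−9) = 11/18.
So p ≥ (11/18)/(3/4) = 22/27.

22/27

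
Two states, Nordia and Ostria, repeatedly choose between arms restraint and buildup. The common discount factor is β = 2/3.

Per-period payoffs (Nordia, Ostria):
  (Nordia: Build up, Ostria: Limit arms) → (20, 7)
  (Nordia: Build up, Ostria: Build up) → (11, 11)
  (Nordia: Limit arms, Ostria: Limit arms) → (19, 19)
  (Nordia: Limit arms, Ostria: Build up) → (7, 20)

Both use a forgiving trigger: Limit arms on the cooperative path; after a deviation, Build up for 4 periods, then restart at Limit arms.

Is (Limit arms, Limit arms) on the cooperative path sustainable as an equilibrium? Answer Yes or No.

Yes

A one-shot deviation gives 20 now, then 11 for 4 periods, then back to 19.
Gain from deviating: (20−19) today; loss: (19−11) in each of the next 4 periods.
No-deviation condition: (19−11)(β+…+β^4) ≥ 20−19, i.e. β+…+β^4 ≥ 1/8.
At β = 2/3: β+…+β^4 = 1.6049 ≥ 0.1250.
So cooperation is sustainable.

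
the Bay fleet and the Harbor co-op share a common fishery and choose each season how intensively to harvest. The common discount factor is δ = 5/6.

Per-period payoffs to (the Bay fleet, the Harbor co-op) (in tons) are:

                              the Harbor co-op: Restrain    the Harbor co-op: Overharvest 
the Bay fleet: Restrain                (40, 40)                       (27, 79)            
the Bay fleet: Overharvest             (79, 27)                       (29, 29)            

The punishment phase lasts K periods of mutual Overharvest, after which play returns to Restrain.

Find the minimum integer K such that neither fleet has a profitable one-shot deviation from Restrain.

7

IC: δ(1−δ^K)/(1−δ) ≥ (79−40)/(40−29) = 39/11.
With δ = 5/6: need 1 − δ^K ≥ 39/11·(1−5/6)/(5/6), i.e. δ^K ≤ 0.2909.
Since (5/6)^6 = 0.3349 and (5/6)^7 = 0.2791, the smallest such K is 7.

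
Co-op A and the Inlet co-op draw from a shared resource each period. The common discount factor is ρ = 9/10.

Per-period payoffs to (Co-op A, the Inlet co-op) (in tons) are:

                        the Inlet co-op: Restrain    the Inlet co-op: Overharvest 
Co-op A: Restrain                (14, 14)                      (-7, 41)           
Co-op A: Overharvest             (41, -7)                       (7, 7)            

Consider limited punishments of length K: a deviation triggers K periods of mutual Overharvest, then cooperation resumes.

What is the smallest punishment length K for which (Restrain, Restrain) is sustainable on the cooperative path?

6

IC: ρ(1−ρ^K)/(1−ρ) ≥ (41−14)/(14−7) = 27/7.
With ρ = 9/10: need 1 − ρ^K ≥ 27/7·(1−9/10)/(9/10), i.e. ρ^K ≤ 0.5714.
Since (9/10)^5 = 0.5905 and (9/10)^6 = 0.5314, the smallest such K is 6.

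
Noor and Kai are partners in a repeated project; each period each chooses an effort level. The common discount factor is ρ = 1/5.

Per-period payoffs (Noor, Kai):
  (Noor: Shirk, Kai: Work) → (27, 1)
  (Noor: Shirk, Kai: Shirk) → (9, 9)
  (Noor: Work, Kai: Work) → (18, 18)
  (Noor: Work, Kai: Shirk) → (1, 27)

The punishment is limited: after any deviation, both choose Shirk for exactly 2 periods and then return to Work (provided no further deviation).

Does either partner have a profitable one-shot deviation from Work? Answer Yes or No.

IC: ρ+…+ρ^2 ≥ (27−18)/(18−9) = 1.
At ρ = 1/5: partial sum = 0.2400 < 1.0000. Cooperation not sustainable.

Yes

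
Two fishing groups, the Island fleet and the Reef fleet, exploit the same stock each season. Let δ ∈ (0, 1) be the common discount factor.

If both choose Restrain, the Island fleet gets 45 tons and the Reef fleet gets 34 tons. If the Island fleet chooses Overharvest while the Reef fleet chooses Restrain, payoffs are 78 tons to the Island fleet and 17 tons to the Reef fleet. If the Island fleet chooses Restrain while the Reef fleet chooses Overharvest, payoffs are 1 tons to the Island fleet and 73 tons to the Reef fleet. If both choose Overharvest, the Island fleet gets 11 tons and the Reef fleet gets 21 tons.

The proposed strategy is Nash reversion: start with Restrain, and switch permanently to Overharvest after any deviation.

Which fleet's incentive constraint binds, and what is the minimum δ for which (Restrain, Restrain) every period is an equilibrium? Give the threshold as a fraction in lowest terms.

For the Island fleet: deviation gain 78−45 = 33, per-period punishment loss 45−11 = 34. IC gives δ ≥ 33/67.
For the Reef fleet: gain 39, loss 13 per period, so δ ≥ 39/52 = 3/4.
The tighter constraint is the Reef fleet's, so cooperation needs δ ≥ 3/4.

the Reef fleet; δ ≥ 3/4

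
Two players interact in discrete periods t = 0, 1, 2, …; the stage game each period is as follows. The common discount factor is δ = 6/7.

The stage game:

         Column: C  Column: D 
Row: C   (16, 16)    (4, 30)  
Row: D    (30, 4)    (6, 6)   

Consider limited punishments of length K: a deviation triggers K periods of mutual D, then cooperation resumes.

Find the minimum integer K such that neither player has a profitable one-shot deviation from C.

No profitable deviation requires (16−6)(δ+…+δ^K) ≥ 30−16, i.e. δ+…+δ^K ≥ 7/5 ≈ 1.4000.
With δ = 6/7, the partial sums are K=1: 0.8571, K=2: 1.5918.
K = 2 is the first length at which the sum reaches 1.4000.

2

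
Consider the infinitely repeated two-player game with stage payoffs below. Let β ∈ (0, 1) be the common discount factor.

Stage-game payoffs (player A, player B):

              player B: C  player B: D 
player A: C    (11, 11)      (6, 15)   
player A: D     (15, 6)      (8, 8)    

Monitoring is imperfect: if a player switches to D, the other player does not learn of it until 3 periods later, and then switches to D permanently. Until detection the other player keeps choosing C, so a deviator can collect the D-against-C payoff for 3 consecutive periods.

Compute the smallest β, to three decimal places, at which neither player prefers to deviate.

0.830

The best deviation is to choose D for all 3 undetected periods, earning 15 each, then 8 forever once detected.
Deviation value: 15(1−β^3)/(1−β) + 8β^3/(1−β); cooperation value: 11/(1−β).
IC: 11 ≥ 15(1−β^3) + 8β^3 = 15 − 7β^3.
So β^3 ≥ 4/7, giving β ≥ (4/7)^(1/3) ≈ 0.830.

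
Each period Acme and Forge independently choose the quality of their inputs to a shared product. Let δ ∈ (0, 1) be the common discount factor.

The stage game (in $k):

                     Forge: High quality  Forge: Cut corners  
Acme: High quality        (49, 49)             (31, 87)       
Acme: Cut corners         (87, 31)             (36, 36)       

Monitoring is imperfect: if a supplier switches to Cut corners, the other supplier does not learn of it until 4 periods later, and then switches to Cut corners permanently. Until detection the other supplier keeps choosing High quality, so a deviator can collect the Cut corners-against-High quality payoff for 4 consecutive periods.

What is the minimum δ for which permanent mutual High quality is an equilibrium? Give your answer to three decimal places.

0.929

The best deviation is to choose Cut corners for all 4 undetected periods, earning 87 each, then 36 forever once detected.
Deviation value: 87(1−δ^4)/(1−δ) + 36δ^4/(1−δ); cooperation value: 49/(1−δ).
IC: 49 ≥ 87(1−δ^4) + 36δ^4 = 87 − 51δ^4.
So δ^4 ≥ 38/51, giving δ ≥ (38/51)^(1/4) ≈ 0.929.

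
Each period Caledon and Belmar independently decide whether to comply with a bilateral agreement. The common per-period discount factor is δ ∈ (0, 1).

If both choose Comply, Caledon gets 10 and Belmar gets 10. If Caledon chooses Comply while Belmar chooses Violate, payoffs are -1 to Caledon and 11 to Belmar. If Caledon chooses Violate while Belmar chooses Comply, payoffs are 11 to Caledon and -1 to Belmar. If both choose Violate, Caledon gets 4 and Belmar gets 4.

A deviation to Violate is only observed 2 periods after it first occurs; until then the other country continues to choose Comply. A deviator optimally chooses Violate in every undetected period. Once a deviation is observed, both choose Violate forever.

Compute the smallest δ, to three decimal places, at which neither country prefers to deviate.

A deviator earns 11 for 2 periods, then 4 forever; cooperating earns 10 forever. Multiplying the IC by (1−δ):
10 ≥ 11(1−δ^2) + 4δ^2, so 7·δ^2 ≥ 1 and δ^2 ≥ 1/7.
δ ≥ (1/7)^(1/2) ≈ 0.378.

0.378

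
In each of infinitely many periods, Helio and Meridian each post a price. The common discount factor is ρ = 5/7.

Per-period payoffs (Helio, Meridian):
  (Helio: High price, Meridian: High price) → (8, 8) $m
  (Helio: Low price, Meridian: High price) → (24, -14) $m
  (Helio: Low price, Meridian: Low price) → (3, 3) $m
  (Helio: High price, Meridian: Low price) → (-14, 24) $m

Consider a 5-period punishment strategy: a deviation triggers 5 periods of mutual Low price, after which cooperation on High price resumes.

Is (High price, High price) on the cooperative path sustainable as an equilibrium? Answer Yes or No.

No

A one-shot deviation gives 24 now, then 3 for 5 periods, then back to 8.
Gain from deviating: (24−8) today; loss: (8−3) in each of the next 5 periods.
No-deviation condition: (8−3)(ρ+…+ρ^5) ≥ 24−8, i.e. ρ+…+ρ^5 ≥ 16/5.
At ρ = 5/7: ρ+…+ρ^5 = 2.0352 < 3.2000.
So cooperation is not sustainable.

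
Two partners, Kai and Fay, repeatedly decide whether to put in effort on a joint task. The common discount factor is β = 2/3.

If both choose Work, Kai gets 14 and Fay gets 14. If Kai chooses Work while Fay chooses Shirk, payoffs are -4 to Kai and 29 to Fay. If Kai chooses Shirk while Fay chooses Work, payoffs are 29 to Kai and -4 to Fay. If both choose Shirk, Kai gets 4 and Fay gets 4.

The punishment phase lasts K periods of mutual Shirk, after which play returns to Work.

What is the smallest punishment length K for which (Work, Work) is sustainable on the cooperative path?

4

No profitable deviation requires (14−4)(β+…+β^K) ≥ 29−14, i.e. β+…+β^K ≥ 3/2 ≈ 1.5000.
With β = 2/3, the partial sums are K=1: 0.6667, K=2: 1.1111, K=3: 1.4074, K=4: 1.6049.
K = 4 is the first length at which the sum reaches 1.5000.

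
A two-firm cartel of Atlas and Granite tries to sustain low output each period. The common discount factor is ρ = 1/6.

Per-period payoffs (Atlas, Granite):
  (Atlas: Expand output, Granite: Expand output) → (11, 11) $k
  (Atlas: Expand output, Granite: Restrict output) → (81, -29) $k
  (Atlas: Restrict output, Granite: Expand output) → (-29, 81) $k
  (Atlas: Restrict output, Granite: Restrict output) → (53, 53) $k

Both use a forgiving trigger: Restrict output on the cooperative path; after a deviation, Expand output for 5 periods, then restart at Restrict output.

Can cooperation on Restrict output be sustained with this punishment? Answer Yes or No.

A one-shot deviation gives 81 now, then 11 for 5 periods, then back to 53.
Gain from deviating: (81−53) today; loss: (53−11) in each of the next 5 periods.
No-deviation condition: (53−11)(ρ+…+ρ^5) ≥ 81−53, i.e. ρ+…+ρ^5 ≥ 2/3.
At ρ = 1/6: ρ+…+ρ^5 = 0.2000 < 0.6667.
So cooperation is not sustainable.

No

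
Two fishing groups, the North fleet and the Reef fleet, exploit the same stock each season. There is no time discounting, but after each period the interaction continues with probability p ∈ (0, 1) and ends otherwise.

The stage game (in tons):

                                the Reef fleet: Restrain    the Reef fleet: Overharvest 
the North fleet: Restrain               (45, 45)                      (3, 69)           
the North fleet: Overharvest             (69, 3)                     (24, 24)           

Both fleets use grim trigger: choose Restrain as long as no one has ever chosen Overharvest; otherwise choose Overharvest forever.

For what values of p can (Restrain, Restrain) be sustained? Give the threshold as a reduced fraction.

Expected cooperation value is 45 + p·45 + p²·45 + … = 45/(1−p); deviation gives 69 + p·24/(1−p).
45 ≥ 69(1−p) + 24p ⇒ 45p ≥ 24 ⇒ p ≥ 24/45 = 8/15.

8/15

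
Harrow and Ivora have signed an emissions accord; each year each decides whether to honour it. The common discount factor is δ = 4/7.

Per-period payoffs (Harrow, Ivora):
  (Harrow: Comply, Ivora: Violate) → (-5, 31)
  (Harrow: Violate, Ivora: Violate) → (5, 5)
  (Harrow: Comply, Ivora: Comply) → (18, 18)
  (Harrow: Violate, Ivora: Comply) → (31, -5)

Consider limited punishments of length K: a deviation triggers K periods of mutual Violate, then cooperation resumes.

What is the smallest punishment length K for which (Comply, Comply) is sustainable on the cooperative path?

3

No profitable deviation requires (18−5)(δ+…+δ^K) ≥ 31−18, i.e. δ+…+δ^K ≥ 1 ≈ 1.0000.
With δ = 4/7, the partial sums are K=1: 0.5714, K=2: 0.8980, K=3: 1.0845.
K = 3 is the first length at which the sum reaches 1.0000.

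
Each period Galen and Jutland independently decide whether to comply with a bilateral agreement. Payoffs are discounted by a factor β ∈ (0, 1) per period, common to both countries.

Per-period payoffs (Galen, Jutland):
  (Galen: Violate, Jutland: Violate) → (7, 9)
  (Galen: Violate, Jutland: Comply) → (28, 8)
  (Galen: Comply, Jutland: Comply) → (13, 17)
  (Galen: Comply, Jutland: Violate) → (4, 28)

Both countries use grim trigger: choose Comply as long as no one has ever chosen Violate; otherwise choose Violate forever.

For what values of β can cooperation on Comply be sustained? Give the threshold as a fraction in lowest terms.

Galen: cooperation gives 13 each period; deviation gives 28 once then 7 forever.
  13/(1−β) ≥ 28 + 7β/(1−β) ⇒ β ≥ 15/21 = 5/7.
Jutland: cooperation gives 17 each period; deviation gives 28 once then 9 forever.
  β ≥ 11/19.
Both must hold, so the binding constraint is Galen's: β ≥ 5/7.

5/7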